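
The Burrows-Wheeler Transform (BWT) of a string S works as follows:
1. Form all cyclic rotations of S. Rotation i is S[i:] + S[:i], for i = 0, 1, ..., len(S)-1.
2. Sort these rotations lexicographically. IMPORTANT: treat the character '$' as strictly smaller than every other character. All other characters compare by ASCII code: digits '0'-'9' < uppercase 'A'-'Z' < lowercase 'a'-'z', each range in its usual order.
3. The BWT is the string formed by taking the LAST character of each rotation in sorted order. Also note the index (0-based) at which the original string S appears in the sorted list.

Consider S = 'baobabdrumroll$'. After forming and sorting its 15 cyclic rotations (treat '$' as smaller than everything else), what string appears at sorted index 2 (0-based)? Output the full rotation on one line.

Answer: aobabdrumroll$b

Derivation:
All 15 rotations (rotation i = S[i:]+S[:i]):
  rot[0] = baobabdrumroll$
  rot[1] = aobabdrumroll$b
  rot[2] = obabdrumroll$ba
  rot[3] = babdrumroll$bao
  rot[4] = abdrumroll$baob
  rot[5] = bdrumroll$baoba
  rot[6] = drumroll$baobab
  rot[7] = rumroll$baobabd
  rot[8] = umroll$baobabdr
  rot[9] = mroll$baobabdru
  rot[10] = roll$baobabdrum
  rot[11] = oll$baobabdrumr
  rot[12] = ll$baobabdrumro
  rot[13] = l$baobabdrumrol
  rot[14] = $baobabdrumroll
Sorted (with $ < everything):
  sorted[0] = $baobabdrumroll
  sorted[1] = abdrumroll$baob
  sorted[2] = aobabdrumroll$b
  sorted[3] = babdrumroll$bao
  sorted[4] = baobabdrumroll$
  sorted[5] = bdrumroll$baoba
  sorted[6] = drumroll$baobab
  sorted[7] = l$baobabdrumrol
  sorted[8] = ll$baobabdrumro
  sorted[9] = mroll$baobabdru
  sorted[10] = obabdrumroll$ba
  sorted[11] = oll$baobabdrumr
  sorted[12] = roll$baobabdrum
  sorted[13] = rumroll$baobabd
  sorted[14] = umroll$baobabdr
sorted[2] = aobabdrumroll$b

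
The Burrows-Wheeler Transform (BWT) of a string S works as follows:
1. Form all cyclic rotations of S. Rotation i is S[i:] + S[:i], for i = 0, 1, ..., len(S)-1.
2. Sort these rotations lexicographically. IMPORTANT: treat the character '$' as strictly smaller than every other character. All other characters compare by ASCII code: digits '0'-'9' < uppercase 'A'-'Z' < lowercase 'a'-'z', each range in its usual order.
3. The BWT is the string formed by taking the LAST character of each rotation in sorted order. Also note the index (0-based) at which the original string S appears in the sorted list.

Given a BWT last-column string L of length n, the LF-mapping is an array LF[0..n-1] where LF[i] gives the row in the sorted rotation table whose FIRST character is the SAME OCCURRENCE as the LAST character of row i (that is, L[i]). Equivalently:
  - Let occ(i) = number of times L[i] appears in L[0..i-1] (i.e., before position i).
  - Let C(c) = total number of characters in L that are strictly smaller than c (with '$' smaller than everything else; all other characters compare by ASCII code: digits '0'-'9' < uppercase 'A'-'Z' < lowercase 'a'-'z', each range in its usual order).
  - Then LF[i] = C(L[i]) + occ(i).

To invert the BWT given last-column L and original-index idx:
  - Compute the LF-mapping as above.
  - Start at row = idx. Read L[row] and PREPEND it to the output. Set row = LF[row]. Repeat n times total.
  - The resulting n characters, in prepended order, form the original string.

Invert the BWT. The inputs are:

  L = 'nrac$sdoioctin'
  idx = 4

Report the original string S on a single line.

Answer: disintraccoon$

Derivation:
LF mapping: 7 11 1 2 0 12 4 9 5 10 3 13 6 8
Walk LF starting at row 4, prepending L[row]:
  step 1: row=4, L[4]='$', prepend. Next row=LF[4]=0
  step 2: row=0, L[0]='n', prepend. Next row=LF[0]=7
  step 3: row=7, L[7]='o', prepend. Next row=LF[7]=9
  step 4: row=9, L[9]='o', prepend. Next row=LF[9]=10
  step 5: row=10, L[10]='c', prepend. Next row=LF[10]=3
  step 6: row=3, L[3]='c', prepend. Next row=LF[3]=2
  step 7: row=2, L[2]='a', prepend. Next row=LF[2]=1
  step 8: row=1, L[1]='r', prepend. Next row=LF[1]=11
  step 9: row=11, L[11]='t', prepend. Next row=LF[11]=13
  step 10: row=13, L[13]='n', prepend. Next row=LF[13]=8
  step 11: row=8, L[8]='i', prepend. Next row=LF[8]=5
  step 12: row=5, L[5]='s', prepend. Next row=LF[5]=12
  step 13: row=12, L[12]='i', prepend. Next row=LF[12]=6
  step 14: row=6, L[6]='d', prepend. Next row=LF[6]=4
Reversed output: disintraccoon$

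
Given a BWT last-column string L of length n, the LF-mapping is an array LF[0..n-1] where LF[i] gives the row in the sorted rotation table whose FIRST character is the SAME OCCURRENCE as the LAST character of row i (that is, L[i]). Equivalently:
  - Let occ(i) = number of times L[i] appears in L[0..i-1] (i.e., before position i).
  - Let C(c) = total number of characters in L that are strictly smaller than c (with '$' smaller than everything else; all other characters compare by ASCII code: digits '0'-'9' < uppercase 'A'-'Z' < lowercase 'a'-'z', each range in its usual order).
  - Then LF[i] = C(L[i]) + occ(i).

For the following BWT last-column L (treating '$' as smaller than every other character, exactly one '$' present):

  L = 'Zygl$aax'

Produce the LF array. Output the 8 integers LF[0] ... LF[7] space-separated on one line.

Answer: 1 7 4 5 0 2 3 6

Derivation:
Char counts: '$':1, 'Z':1, 'a':2, 'g':1, 'l':1, 'x':1, 'y':1
C (first-col start): C('$')=0, C('Z')=1, C('a')=2, C('g')=4, C('l')=5, C('x')=6, C('y')=7
L[0]='Z': occ=0, LF[0]=C('Z')+0=1+0=1
L[1]='y': occ=0, LF[1]=C('y')+0=7+0=7
L[2]='g': occ=0, LF[2]=C('g')+0=4+0=4
L[3]='l': occ=0, LF[3]=C('l')+0=5+0=5
L[4]='$': occ=0, LF[4]=C('$')+0=0+0=0
L[5]='a': occ=0, LF[5]=C('a')+0=2+0=2
L[6]='a': occ=1, LF[6]=C('a')+1=2+1=3
L[7]='x': occ=0, LF[7]=C('x')+0=6+0=6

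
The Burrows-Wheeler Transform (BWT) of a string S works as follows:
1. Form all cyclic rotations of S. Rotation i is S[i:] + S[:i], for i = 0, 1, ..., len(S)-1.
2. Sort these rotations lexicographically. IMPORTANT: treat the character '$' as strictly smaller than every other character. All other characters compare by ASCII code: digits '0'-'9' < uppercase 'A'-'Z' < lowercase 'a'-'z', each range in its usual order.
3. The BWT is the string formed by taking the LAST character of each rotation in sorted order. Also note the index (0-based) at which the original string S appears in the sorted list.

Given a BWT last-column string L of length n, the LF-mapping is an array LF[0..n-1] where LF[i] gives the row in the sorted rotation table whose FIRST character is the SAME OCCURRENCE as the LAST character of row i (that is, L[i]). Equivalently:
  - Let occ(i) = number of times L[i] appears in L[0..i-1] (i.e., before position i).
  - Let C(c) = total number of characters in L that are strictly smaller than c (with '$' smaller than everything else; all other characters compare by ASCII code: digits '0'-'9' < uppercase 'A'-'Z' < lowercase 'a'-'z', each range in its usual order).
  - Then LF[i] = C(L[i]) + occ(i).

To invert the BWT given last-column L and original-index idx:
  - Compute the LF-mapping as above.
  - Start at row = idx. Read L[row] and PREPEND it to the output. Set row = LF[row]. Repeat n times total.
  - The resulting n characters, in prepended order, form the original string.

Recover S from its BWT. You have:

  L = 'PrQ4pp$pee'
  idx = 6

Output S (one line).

Answer: pepper4QP$

Derivation:
LF mapping: 2 9 3 1 6 7 0 8 4 5
Walk LF starting at row 6, prepending L[row]:
  step 1: row=6, L[6]='$', prepend. Next row=LF[6]=0
  step 2: row=0, L[0]='P', prepend. Next row=LF[0]=2
  step 3: row=2, L[2]='Q', prepend. Next row=LF[2]=3
  step 4: row=3, L[3]='4', prepend. Next row=LF[3]=1
  step 5: row=1, L[1]='r', prepend. Next row=LF[1]=9
  step 6: row=9, L[9]='e', prepend. Next row=LF[9]=5
  step 7: row=5, L[5]='p', prepend. Next row=LF[5]=7
  step 8: row=7, L[7]='p', prepend. Next row=LF[7]=8
  step 9: row=8, L[8]='e', prepend. Next row=LF[8]=4
  step 10: row=4, L[4]='p', prepend. Next row=LF[4]=6
Reversed output: pepper4QP$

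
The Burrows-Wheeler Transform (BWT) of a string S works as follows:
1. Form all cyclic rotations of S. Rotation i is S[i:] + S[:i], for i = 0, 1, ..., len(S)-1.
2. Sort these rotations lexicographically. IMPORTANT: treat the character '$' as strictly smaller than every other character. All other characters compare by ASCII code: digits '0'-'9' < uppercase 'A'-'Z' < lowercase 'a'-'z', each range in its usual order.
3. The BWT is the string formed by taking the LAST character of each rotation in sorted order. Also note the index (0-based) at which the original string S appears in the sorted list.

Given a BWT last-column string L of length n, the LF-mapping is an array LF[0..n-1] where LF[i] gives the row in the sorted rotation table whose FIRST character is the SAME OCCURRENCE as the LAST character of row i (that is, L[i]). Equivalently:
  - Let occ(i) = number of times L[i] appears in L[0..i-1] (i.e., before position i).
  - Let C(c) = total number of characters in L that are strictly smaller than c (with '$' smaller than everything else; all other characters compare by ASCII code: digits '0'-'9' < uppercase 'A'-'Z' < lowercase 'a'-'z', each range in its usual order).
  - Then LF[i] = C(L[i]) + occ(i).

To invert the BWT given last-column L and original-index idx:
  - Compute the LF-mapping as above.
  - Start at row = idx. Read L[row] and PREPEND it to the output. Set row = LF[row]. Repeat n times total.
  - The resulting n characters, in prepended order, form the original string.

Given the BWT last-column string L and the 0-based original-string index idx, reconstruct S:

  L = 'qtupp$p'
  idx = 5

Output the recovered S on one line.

Answer: tppupq$

Derivation:
LF mapping: 4 5 6 1 2 0 3
Walk LF starting at row 5, prepending L[row]:
  step 1: row=5, L[5]='$', prepend. Next row=LF[5]=0
  step 2: row=0, L[0]='q', prepend. Next row=LF[0]=4
  step 3: row=4, L[4]='p', prepend. Next row=LF[4]=2
  step 4: row=2, L[2]='u', prepend. Next row=LF[2]=6
  step 5: row=6, L[6]='p', prepend. Next row=LF[6]=3
  step 6: row=3, L[3]='p', prepend. Next row=LF[3]=1
  step 7: row=1, L[1]='t', prepend. Next row=LF[1]=5
Reversed output: tppupq$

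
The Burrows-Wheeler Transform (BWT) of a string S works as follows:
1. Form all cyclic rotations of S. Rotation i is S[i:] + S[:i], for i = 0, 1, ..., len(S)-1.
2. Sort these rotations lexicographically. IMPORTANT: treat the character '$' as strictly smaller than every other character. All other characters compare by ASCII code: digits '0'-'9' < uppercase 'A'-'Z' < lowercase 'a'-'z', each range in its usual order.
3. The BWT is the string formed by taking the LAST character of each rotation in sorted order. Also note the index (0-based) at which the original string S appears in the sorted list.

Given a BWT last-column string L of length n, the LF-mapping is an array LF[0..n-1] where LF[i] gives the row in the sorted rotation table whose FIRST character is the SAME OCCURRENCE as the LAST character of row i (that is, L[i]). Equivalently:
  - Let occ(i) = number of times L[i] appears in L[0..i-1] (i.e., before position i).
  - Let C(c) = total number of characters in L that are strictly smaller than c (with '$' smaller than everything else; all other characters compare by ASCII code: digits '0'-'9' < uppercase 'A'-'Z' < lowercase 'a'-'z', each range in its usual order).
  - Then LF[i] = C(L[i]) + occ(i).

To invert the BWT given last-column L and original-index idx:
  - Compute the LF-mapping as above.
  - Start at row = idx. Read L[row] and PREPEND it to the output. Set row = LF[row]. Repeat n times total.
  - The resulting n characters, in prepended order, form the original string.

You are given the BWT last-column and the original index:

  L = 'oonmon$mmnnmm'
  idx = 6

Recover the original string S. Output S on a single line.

LF mapping: 10 11 6 1 12 7 0 2 3 8 9 4 5
Walk LF starting at row 6, prepending L[row]:
  step 1: row=6, L[6]='$', prepend. Next row=LF[6]=0
  step 2: row=0, L[0]='o', prepend. Next row=LF[0]=10
  step 3: row=10, L[10]='n', prepend. Next row=LF[10]=9
  step 4: row=9, L[9]='n', prepend. Next row=LF[9]=8
  step 5: row=8, L[8]='m', prepend. Next row=LF[8]=3
  step 6: row=3, L[3]='m', prepend. Next row=LF[3]=1
  step 7: row=1, L[1]='o', prepend. Next row=LF[1]=11
  step 8: row=11, L[11]='m', prepend. Next row=LF[11]=4
  step 9: row=4, L[4]='o', prepend. Next row=LF[4]=12
  step 10: row=12, L[12]='m', prepend. Next row=LF[12]=5
  step 11: row=5, L[5]='n', prepend. Next row=LF[5]=7
  step 12: row=7, L[7]='m', prepend. Next row=LF[7]=2
  step 13: row=2, L[2]='n', prepend. Next row=LF[2]=6
Reversed output: nmnmomommnno$

Answer: nmnmomommnno$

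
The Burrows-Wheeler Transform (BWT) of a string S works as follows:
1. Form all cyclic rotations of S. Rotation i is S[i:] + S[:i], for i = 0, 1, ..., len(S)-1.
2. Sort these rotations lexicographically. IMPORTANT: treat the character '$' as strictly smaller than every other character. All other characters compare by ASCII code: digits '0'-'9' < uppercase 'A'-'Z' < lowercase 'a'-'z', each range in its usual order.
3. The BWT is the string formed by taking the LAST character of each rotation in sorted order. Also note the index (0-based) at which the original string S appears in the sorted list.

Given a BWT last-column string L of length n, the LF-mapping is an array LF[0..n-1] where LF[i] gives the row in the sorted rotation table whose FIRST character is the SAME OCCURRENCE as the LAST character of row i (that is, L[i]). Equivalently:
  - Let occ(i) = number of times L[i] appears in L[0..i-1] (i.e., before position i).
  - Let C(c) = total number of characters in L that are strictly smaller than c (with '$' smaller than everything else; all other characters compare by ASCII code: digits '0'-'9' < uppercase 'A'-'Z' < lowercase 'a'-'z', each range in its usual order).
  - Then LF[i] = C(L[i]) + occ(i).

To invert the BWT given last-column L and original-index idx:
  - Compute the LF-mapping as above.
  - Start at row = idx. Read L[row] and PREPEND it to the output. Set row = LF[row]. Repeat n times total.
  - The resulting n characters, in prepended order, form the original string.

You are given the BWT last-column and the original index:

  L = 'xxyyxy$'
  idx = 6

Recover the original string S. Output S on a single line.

LF mapping: 1 2 4 5 3 6 0
Walk LF starting at row 6, prepending L[row]:
  step 1: row=6, L[6]='$', prepend. Next row=LF[6]=0
  step 2: row=0, L[0]='x', prepend. Next row=LF[0]=1
  step 3: row=1, L[1]='x', prepend. Next row=LF[1]=2
  step 4: row=2, L[2]='y', prepend. Next row=LF[2]=4
  step 5: row=4, L[4]='x', prepend. Next row=LF[4]=3
  step 6: row=3, L[3]='y', prepend. Next row=LF[3]=5
  step 7: row=5, L[5]='y', prepend. Next row=LF[5]=6
Reversed output: yyxyxx$

Answer: yyxyxx$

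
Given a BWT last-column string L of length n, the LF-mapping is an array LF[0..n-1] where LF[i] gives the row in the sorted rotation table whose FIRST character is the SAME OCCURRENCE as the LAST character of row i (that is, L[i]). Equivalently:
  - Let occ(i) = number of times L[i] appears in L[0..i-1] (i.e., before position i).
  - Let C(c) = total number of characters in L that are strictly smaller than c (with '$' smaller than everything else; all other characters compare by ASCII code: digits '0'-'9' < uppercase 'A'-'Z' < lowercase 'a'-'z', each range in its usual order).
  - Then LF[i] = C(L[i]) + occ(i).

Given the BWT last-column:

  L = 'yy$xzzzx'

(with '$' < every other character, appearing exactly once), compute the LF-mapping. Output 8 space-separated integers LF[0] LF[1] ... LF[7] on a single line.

Answer: 3 4 0 1 5 6 7 2

Derivation:
Char counts: '$':1, 'x':2, 'y':2, 'z':3
C (first-col start): C('$')=0, C('x')=1, C('y')=3, C('z')=5
L[0]='y': occ=0, LF[0]=C('y')+0=3+0=3
L[1]='y': occ=1, LF[1]=C('y')+1=3+1=4
L[2]='$': occ=0, LF[2]=C('$')+0=0+0=0
L[3]='x': occ=0, LF[3]=C('x')+0=1+0=1
L[4]='z': occ=0, LF[4]=C('z')+0=5+0=5
L[5]='z': occ=1, LF[5]=C('z')+1=5+1=6
L[6]='z': occ=2, LF[6]=C('z')+2=5+2=7
L[7]='x': occ=1, LF[7]=C('x')+1=1+1=2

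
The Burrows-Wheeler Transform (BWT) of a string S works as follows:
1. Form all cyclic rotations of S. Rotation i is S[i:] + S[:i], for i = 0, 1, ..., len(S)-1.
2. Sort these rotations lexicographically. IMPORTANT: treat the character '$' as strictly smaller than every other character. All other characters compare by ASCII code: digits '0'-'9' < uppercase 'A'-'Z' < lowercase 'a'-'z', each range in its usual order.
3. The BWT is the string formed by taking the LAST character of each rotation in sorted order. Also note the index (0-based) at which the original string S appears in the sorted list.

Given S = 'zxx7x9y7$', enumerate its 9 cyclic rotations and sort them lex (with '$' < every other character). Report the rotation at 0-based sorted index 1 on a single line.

Answer: 7$zxx7x9y

Derivation:
All 9 rotations (rotation i = S[i:]+S[:i]):
  rot[0] = zxx7x9y7$
  rot[1] = xx7x9y7$z
  rot[2] = x7x9y7$zx
  rot[3] = 7x9y7$zxx
  rot[4] = x9y7$zxx7
  rot[5] = 9y7$zxx7x
  rot[6] = y7$zxx7x9
  rot[7] = 7$zxx7x9y
  rot[8] = $zxx7x9y7
Sorted (with $ < everything):
  sorted[0] = $zxx7x9y7
  sorted[1] = 7$zxx7x9y
  sorted[2] = 7x9y7$zxx
  sorted[3] = 9y7$zxx7x
  sorted[4] = x7x9y7$zx
  sorted[5] = x9y7$zxx7
  sorted[6] = xx7x9y7$z
  sorted[7] = y7$zxx7x9
  sorted[8] = zxx7x9y7$
sorted[1] = 7$zxx7x9y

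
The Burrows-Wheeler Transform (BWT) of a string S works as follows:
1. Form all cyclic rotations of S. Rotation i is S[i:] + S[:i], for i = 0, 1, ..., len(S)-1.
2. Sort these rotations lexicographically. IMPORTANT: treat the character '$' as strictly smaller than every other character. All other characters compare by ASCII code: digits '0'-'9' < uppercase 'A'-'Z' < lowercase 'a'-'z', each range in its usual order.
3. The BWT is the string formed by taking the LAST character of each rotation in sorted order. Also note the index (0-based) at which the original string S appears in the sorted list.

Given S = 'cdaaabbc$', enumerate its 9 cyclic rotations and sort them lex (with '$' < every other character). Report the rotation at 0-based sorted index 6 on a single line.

All 9 rotations (rotation i = S[i:]+S[:i]):
  rot[0] = cdaaabbc$
  rot[1] = daaabbc$c
  rot[2] = aaabbc$cd
  rot[3] = aabbc$cda
  rot[4] = abbc$cdaa
  rot[5] = bbc$cdaaa
  rot[6] = bc$cdaaab
  rot[7] = c$cdaaabb
  rot[8] = $cdaaabbc
Sorted (with $ < everything):
  sorted[0] = $cdaaabbc
  sorted[1] = aaabbc$cd
  sorted[2] = aabbc$cda
  sorted[3] = abbc$cdaa
  sorted[4] = bbc$cdaaa
  sorted[5] = bc$cdaaab
  sorted[6] = c$cdaaabb
  sorted[7] = cdaaabbc$
  sorted[8] = daaabbc$c
sorted[6] = c$cdaaabb

Answer: c$cdaaabb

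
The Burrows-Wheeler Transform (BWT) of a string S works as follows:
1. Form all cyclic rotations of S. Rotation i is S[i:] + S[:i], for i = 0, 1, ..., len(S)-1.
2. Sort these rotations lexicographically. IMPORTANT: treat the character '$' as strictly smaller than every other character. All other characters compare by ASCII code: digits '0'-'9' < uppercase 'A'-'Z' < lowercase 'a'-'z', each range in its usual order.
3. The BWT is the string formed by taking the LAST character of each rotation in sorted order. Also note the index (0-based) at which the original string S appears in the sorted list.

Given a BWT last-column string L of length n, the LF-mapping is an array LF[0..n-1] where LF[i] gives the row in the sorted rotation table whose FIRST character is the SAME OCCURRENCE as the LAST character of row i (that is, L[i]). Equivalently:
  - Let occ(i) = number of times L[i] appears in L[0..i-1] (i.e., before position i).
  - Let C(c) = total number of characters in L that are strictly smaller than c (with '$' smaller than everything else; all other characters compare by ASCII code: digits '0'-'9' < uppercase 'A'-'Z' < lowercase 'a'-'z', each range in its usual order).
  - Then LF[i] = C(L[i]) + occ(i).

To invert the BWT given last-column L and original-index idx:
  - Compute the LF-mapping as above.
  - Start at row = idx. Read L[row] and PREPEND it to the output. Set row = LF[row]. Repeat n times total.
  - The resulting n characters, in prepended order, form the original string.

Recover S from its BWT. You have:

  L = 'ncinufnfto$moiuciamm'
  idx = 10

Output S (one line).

Answer: muffincommunication$

Derivation:
LF mapping: 12 2 6 13 18 4 14 5 17 15 0 9 16 7 19 3 8 1 10 11
Walk LF starting at row 10, prepending L[row]:
  step 1: row=10, L[10]='$', prepend. Next row=LF[10]=0
  step 2: row=0, L[0]='n', prepend. Next row=LF[0]=12
  step 3: row=12, L[12]='o', prepend. Next row=LF[12]=16
  step 4: row=16, L[16]='i', prepend. Next row=LF[16]=8
  step 5: row=8, L[8]='t', prepend. Next row=LF[8]=17
  step 6: row=17, L[17]='a', prepend. Next row=LF[17]=1
  step 7: row=1, L[1]='c', prepend. Next row=LF[1]=2
  step 8: row=2, L[2]='i', prepend. Next row=LF[2]=6
  step 9: row=6, L[6]='n', prepend. Next row=LF[6]=14
  step 10: row=14, L[14]='u', prepend. Next row=LF[14]=19
  step 11: row=19, L[19]='m', prepend. Next row=LF[19]=11
  step 12: row=11, L[11]='m', prepend. Next row=LF[11]=9
  step 13: row=9, L[9]='o', prepend. Next row=LF[9]=15
  step 14: row=15, L[15]='c', prepend. Next row=LF[15]=3
  step 15: row=3, L[3]='n', prepend. Next row=LF[3]=13
  step 16: row=13, L[13]='i', prepend. Next row=LF[13]=7
  step 17: row=7, L[7]='f', prepend. Next row=LF[7]=5
  step 18: row=5, L[5]='f', prepend. Next row=LF[5]=4
  step 19: row=4, L[4]='u', prepend. Next row=LF[4]=18
  step 20: row=18, L[18]='m', prepend. Next row=LF[18]=10
Reversed output: muffincommunication$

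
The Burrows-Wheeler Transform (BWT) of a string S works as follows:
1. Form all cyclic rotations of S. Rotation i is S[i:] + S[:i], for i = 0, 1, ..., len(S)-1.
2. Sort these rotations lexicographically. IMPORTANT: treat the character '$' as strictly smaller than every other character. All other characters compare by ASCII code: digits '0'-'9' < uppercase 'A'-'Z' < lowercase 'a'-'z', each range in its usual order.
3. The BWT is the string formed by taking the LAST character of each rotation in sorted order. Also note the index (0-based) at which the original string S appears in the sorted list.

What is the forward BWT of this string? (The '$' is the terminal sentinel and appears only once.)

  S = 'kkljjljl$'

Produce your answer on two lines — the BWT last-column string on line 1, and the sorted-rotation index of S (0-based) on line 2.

All 9 rotations (rotation i = S[i:]+S[:i]):
  rot[0] = kkljjljl$
  rot[1] = kljjljl$k
  rot[2] = ljjljl$kk
  rot[3] = jjljl$kkl
  rot[4] = jljl$kklj
  rot[5] = ljl$kkljj
  rot[6] = jl$kkljjl
  rot[7] = l$kkljjlj
  rot[8] = $kkljjljl
Sorted (with $ < everything):
  sorted[0] = $kkljjljl  (last char: 'l')
  sorted[1] = jjljl$kkl  (last char: 'l')
  sorted[2] = jl$kkljjl  (last char: 'l')
  sorted[3] = jljl$kklj  (last char: 'j')
  sorted[4] = kkljjljl$  (last char: '$')
  sorted[5] = kljjljl$k  (last char: 'k')
  sorted[6] = l$kkljjlj  (last char: 'j')
  sorted[7] = ljjljl$kk  (last char: 'k')
  sorted[8] = ljl$kkljj  (last char: 'j')
Last column: lllj$kjkj
Original string S is at sorted index 4

Answer: lllj$kjkj
4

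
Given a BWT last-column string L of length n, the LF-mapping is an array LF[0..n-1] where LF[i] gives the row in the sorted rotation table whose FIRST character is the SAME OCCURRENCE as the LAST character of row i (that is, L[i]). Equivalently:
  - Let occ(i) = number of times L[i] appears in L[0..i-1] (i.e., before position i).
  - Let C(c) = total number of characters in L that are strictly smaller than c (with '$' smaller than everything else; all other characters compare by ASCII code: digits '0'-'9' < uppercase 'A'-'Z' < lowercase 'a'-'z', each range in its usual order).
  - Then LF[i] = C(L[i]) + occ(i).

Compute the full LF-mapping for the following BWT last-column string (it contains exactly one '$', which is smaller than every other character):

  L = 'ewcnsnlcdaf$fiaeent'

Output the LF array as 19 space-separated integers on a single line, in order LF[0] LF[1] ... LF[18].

Char counts: '$':1, 'a':2, 'c':2, 'd':1, 'e':3, 'f':2, 'i':1, 'l':1, 'n':3, 's':1, 't':1, 'w':1
C (first-col start): C('$')=0, C('a')=1, C('c')=3, C('d')=5, C('e')=6, C('f')=9, C('i')=11, C('l')=12, C('n')=13, C('s')=16, C('t')=17, C('w')=18
L[0]='e': occ=0, LF[0]=C('e')+0=6+0=6
L[1]='w': occ=0, LF[1]=C('w')+0=18+0=18
L[2]='c': occ=0, LF[2]=C('c')+0=3+0=3
L[3]='n': occ=0, LF[3]=C('n')+0=13+0=13
L[4]='s': occ=0, LF[4]=C('s')+0=16+0=16
L[5]='n': occ=1, LF[5]=C('n')+1=13+1=14
L[6]='l': occ=0, LF[6]=C('l')+0=12+0=12
L[7]='c': occ=1, LF[7]=C('c')+1=3+1=4
L[8]='d': occ=0, LF[8]=C('d')+0=5+0=5
L[9]='a': occ=0, LF[9]=C('a')+0=1+0=1
L[10]='f': occ=0, LF[10]=C('f')+0=9+0=9
L[11]='$': occ=0, LF[11]=C('$')+0=0+0=0
L[12]='f': occ=1, LF[12]=C('f')+1=9+1=10
L[13]='i': occ=0, LF[13]=C('i')+0=11+0=11
L[14]='a': occ=1, LF[14]=C('a')+1=1+1=2
L[15]='e': occ=1, LF[15]=C('e')+1=6+1=7
L[16]='e': occ=2, LF[16]=C('e')+2=6+2=8
L[17]='n': occ=2, LF[17]=C('n')+2=13+2=15
L[18]='t': occ=0, LF[18]=C('t')+0=17+0=17

Answer: 6 18 3 13 16 14 12 4 5 1 9 0 10 11 2 7 8 15 17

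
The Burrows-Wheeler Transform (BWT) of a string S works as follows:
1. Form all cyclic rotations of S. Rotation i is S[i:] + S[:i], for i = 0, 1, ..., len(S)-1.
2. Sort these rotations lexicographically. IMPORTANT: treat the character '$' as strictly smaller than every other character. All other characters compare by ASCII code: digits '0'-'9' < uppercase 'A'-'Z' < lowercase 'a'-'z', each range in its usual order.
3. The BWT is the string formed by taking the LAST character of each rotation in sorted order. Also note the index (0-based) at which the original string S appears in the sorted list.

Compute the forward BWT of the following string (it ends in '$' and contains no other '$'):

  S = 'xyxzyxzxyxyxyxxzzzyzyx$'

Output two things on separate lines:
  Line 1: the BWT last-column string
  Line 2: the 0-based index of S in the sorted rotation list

All 23 rotations (rotation i = S[i:]+S[:i]):
  rot[0] = xyxzyxzxyxyxyxxzzzyzyx$
  rot[1] = yxzyxzxyxyxyxxzzzyzyx$x
  rot[2] = xzyxzxyxyxyxxzzzyzyx$xy
  rot[3] = zyxzxyxyxyxxzzzyzyx$xyx
  rot[4] = yxzxyxyxyxxzzzyzyx$xyxz
  rot[5] = xzxyxyxyxxzzzyzyx$xyxzy
  rot[6] = zxyxyxyxxzzzyzyx$xyxzyx
  rot[7] = xyxyxyxxzzzyzyx$xyxzyxz
  rot[8] = yxyxyxxzzzyzyx$xyxzyxzx
  rot[9] = xyxyxxzzzyzyx$xyxzyxzxy
  rot[10] = yxyxxzzzyzyx$xyxzyxzxyx
  rot[11] = xyxxzzzyzyx$xyxzyxzxyxy
  rot[12] = yxxzzzyzyx$xyxzyxzxyxyx
  rot[13] = xxzzzyzyx$xyxzyxzxyxyxy
  rot[14] = xzzzyzyx$xyxzyxzxyxyxyx
  rot[15] = zzzyzyx$xyxzyxzxyxyxyxx
  rot[16] = zzyzyx$xyxzyxzxyxyxyxxz
  rot[17] = zyzyx$xyxzyxzxyxyxyxxzz
  rot[18] = yzyx$xyxzyxzxyxyxyxxzzz
  rot[19] = zyx$xyxzyxzxyxyxyxxzzzy
  rot[20] = yx$xyxzyxzxyxyxyxxzzzyz
  rot[21] = x$xyxzyxzxyxyxyxxzzzyzy
  rot[22] = $xyxzyxzxyxyxyxxzzzyzyx
Sorted (with $ < everything):
  sorted[0] = $xyxzyxzxyxyxyxxzzzyzyx  (last char: 'x')
  sorted[1] = x$xyxzyxzxyxyxyxxzzzyzy  (last char: 'y')
  sorted[2] = xxzzzyzyx$xyxzyxzxyxyxy  (last char: 'y')
  sorted[3] = xyxxzzzyzyx$xyxzyxzxyxy  (last char: 'y')
  sorted[4] = xyxyxxzzzyzyx$xyxzyxzxy  (last char: 'y')
  sorted[5] = xyxyxyxxzzzyzyx$xyxzyxz  (last char: 'z')
  sorted[6] = xyxzyxzxyxyxyxxzzzyzyx$  (last char: '$')
  sorted[7] = xzxyxyxyxxzzzyzyx$xyxzy  (last char: 'y')
  sorted[8] = xzyxzxyxyxyxxzzzyzyx$xy  (last char: 'y')
  sorted[9] = xzzzyzyx$xyxzyxzxyxyxyx  (last char: 'x')
  sorted[10] = yx$xyxzyxzxyxyxyxxzzzyz  (last char: 'z')
  sorted[11] = yxxzzzyzyx$xyxzyxzxyxyx  (last char: 'x')
  sorted[12] = yxyxxzzzyzyx$xyxzyxzxyx  (last char: 'x')
  sorted[13] = yxyxyxxzzzyzyx$xyxzyxzx  (last char: 'x')
  sorted[14] = yxzxyxyxyxxzzzyzyx$xyxz  (last char: 'z')
  sorted[15] = yxzyxzxyxyxyxxzzzyzyx$x  (last char: 'x')
  sorted[16] = yzyx$xyxzyxzxyxyxyxxzzz  (last char: 'z')
  sorted[17] = zxyxyxyxxzzzyzyx$xyxzyx  (last char: 'x')
  sorted[18] = zyx$xyxzyxzxyxyxyxxzzzy  (last char: 'y')
  sorted[19] = zyxzxyxyxyxxzzzyzyx$xyx  (last char: 'x')
  sorted[20] = zyzyx$xyxzyxzxyxyxyxxzz  (last char: 'z')
  sorted[21] = zzyzyx$xyxzyxzxyxyxyxxz  (last char: 'z')
  sorted[22] = zzzyzyx$xyxzyxzxyxyxyxx  (last char: 'x')
Last column: xyyyyz$yyxzxxxzxzxyxzzx
Original string S is at sorted index 6

Answer: xyyyyz$yyxzxxxzxzxyxzzx
6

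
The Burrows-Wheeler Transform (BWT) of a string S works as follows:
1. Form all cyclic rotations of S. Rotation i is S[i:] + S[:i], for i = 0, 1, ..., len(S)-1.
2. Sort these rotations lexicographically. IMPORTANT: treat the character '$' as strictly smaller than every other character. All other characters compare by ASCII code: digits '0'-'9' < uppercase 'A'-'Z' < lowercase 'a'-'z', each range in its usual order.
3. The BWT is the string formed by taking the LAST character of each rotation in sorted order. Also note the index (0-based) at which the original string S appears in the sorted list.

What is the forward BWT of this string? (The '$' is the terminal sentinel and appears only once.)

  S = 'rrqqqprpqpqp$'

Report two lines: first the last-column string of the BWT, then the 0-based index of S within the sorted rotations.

All 13 rotations (rotation i = S[i:]+S[:i]):
  rot[0] = rrqqqprpqpqp$
  rot[1] = rqqqprpqpqp$r
  rot[2] = qqqprpqpqp$rr
  rot[3] = qqprpqpqp$rrq
  rot[4] = qprpqpqp$rrqq
  rot[5] = prpqpqp$rrqqq
  rot[6] = rpqpqp$rrqqqp
  rot[7] = pqpqp$rrqqqpr
  rot[8] = qpqp$rrqqqprp
  rot[9] = pqp$rrqqqprpq
  rot[10] = qp$rrqqqprpqp
  rot[11] = p$rrqqqprpqpq
  rot[12] = $rrqqqprpqpqp
Sorted (with $ < everything):
  sorted[0] = $rrqqqprpqpqp  (last char: 'p')
  sorted[1] = p$rrqqqprpqpq  (last char: 'q')
  sorted[2] = pqp$rrqqqprpq  (last char: 'q')
  sorted[3] = pqpqp$rrqqqpr  (last char: 'r')
  sorted[4] = prpqpqp$rrqqq  (last char: 'q')
  sorted[5] = qp$rrqqqprpqp  (last char: 'p')
  sorted[6] = qpqp$rrqqqprp  (last char: 'p')
  sorted[7] = qprpqpqp$rrqq  (last char: 'q')
  sorted[8] = qqprpqpqp$rrq  (last char: 'q')
  sorted[9] = qqqprpqpqp$rr  (last char: 'r')
  sorted[10] = rpqpqp$rrqqqp  (last char: 'p')
  sorted[11] = rqqqprpqpqp$r  (last char: 'r')
  sorted[12] = rrqqqprpqpqp$  (last char: '$')
Last column: pqqrqppqqrpr$
Original string S is at sorted index 12

Answer: pqqrqppqqrpr$
12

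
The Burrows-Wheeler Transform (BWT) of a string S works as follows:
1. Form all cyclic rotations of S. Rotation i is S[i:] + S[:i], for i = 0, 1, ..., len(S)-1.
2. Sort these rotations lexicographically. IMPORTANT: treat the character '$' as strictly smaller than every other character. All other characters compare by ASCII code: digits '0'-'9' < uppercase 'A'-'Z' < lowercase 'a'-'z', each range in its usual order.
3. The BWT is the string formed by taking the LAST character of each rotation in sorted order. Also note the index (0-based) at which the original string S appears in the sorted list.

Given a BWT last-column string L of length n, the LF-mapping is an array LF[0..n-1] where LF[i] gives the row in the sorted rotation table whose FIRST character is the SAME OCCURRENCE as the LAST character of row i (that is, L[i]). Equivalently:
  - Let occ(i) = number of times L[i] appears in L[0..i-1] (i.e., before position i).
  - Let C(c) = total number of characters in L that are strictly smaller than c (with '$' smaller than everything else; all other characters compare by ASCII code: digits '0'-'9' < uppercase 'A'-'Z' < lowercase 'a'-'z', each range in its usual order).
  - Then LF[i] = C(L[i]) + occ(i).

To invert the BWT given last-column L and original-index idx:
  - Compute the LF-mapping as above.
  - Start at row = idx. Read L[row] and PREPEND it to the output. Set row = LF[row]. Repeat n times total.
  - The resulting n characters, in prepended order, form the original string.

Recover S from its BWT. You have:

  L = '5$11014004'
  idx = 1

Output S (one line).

LF mapping: 9 0 4 5 1 6 7 2 3 8
Walk LF starting at row 1, prepending L[row]:
  step 1: row=1, L[1]='$', prepend. Next row=LF[1]=0
  step 2: row=0, L[0]='5', prepend. Next row=LF[0]=9
  step 3: row=9, L[9]='4', prepend. Next row=LF[9]=8
  step 4: row=8, L[8]='0', prepend. Next row=LF[8]=3
  step 5: row=3, L[3]='1', prepend. Next row=LF[3]=5
  step 6: row=5, L[5]='1', prepend. Next row=LF[5]=6
  step 7: row=6, L[6]='4', prepend. Next row=LF[6]=7
  step 8: row=7, L[7]='0', prepend. Next row=LF[7]=2
  step 9: row=2, L[2]='1', prepend. Next row=LF[2]=4
  step 10: row=4, L[4]='0', prepend. Next row=LF[4]=1
Reversed output: 010411045$

Answer: 010411045$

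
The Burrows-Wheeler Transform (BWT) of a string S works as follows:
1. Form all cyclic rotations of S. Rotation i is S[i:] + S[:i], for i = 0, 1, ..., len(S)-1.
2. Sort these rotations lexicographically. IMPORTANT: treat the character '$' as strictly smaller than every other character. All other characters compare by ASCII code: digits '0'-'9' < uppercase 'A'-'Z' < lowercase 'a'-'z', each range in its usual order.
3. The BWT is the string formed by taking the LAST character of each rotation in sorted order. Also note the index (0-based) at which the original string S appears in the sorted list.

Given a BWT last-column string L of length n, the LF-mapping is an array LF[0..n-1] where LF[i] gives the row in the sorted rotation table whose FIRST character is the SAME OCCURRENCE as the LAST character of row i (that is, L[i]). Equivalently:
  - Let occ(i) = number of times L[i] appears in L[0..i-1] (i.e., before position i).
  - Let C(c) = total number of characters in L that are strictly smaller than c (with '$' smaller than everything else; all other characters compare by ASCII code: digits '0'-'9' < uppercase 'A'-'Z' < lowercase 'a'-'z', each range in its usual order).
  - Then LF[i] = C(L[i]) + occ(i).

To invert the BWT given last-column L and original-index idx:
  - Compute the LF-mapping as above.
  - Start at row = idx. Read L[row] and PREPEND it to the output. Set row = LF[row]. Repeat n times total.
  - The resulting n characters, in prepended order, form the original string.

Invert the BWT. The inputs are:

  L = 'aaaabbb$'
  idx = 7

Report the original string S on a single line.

Answer: bbbaaaa$

Derivation:
LF mapping: 1 2 3 4 5 6 7 0
Walk LF starting at row 7, prepending L[row]:
  step 1: row=7, L[7]='$', prepend. Next row=LF[7]=0
  step 2: row=0, L[0]='a', prepend. Next row=LF[0]=1
  step 3: row=1, L[1]='a', prepend. Next row=LF[1]=2
  step 4: row=2, L[2]='a', prepend. Next row=LF[2]=3
  step 5: row=3, L[3]='a', prepend. Next row=LF[3]=4
  step 6: row=4, L[4]='b', prepend. Next row=LF[4]=5
  step 7: row=5, L[5]='b', prepend. Next row=LF[5]=6
  step 8: row=6, L[6]='b', prepend. Next row=LF[6]=7
Reversed output: bbbaaaa$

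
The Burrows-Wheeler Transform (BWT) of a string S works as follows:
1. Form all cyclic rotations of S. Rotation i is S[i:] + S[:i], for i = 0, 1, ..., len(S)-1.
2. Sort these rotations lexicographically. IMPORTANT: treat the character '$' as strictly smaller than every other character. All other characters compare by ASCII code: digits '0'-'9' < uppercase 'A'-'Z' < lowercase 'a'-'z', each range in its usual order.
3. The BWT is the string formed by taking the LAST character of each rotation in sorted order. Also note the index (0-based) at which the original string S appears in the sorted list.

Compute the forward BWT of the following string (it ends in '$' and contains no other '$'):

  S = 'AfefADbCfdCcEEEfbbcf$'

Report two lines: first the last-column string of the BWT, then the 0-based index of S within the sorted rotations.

Answer: ff$dbAcEEDfbCbffceECA
2

Derivation:
All 21 rotations (rotation i = S[i:]+S[:i]):
  rot[0] = AfefADbCfdCcEEEfbbcf$
  rot[1] = fefADbCfdCcEEEfbbcf$A
  rot[2] = efADbCfdCcEEEfbbcf$Af
  rot[3] = fADbCfdCcEEEfbbcf$Afe
  rot[4] = ADbCfdCcEEEfbbcf$Afef
  rot[5] = DbCfdCcEEEfbbcf$AfefA
  rot[6] = bCfdCcEEEfbbcf$AfefAD
  rot[7] = CfdCcEEEfbbcf$AfefADb
  rot[8] = fdCcEEEfbbcf$AfefADbC
  rot[9] = dCcEEEfbbcf$AfefADbCf
  rot[10] = CcEEEfbbcf$AfefADbCfd
  rot[11] = cEEEfbbcf$AfefADbCfdC
  rot[12] = EEEfbbcf$AfefADbCfdCc
  rot[13] = EEfbbcf$AfefADbCfdCcE
  rot[14] = Efbbcf$AfefADbCfdCcEE
  rot[15] = fbbcf$AfefADbCfdCcEEE
  rot[16] = bbcf$AfefADbCfdCcEEEf
  rot[17] = bcf$AfefADbCfdCcEEEfb
  rot[18] = cf$AfefADbCfdCcEEEfbb
  rot[19] = f$AfefADbCfdCcEEEfbbc
  rot[20] = $AfefADbCfdCcEEEfbbcf
Sorted (with $ < everything):
  sorted[0] = $AfefADbCfdCcEEEfbbcf  (last char: 'f')
  sorted[1] = ADbCfdCcEEEfbbcf$Afef  (last char: 'f')
  sorted[2] = AfefADbCfdCcEEEfbbcf$  (last char: '$')
  sorted[3] = CcEEEfbbcf$AfefADbCfd  (last char: 'd')
  sorted[4] = CfdCcEEEfbbcf$AfefADb  (last char: 'b')
  sorted[5] = DbCfdCcEEEfbbcf$AfefA  (last char: 'A')
  sorted[6] = EEEfbbcf$AfefADbCfdCc  (last char: 'c')
  sorted[7] = EEfbbcf$AfefADbCfdCcE  (last char: 'E')
  sorted[8] = Efbbcf$AfefADbCfdCcEE  (last char: 'E')
  sorted[9] = bCfdCcEEEfbbcf$AfefAD  (last char: 'D')
  sorted[10] = bbcf$AfefADbCfdCcEEEf  (last char: 'f')
  sorted[11] = bcf$AfefADbCfdCcEEEfb  (last char: 'b')
  sorted[12] = cEEEfbbcf$AfefADbCfdC  (last char: 'C')
  sorted[13] = cf$AfefADbCfdCcEEEfbb  (last char: 'b')
  sorted[14] = dCcEEEfbbcf$AfefADbCf  (last char: 'f')
  sorted[15] = efADbCfdCcEEEfbbcf$Af  (last char: 'f')
  sorted[16] = f$AfefADbCfdCcEEEfbbc  (last char: 'c')
  sorted[17] = fADbCfdCcEEEfbbcf$Afe  (last char: 'e')
  sorted[18] = fbbcf$AfefADbCfdCcEEE  (last char: 'E')
  sorted[19] = fdCcEEEfbbcf$AfefADbC  (last char: 'C')
  sorted[20] = fefADbCfdCcEEEfbbcf$A  (last char: 'A')
Last column: ff$dbAcEEDfbCbffceECA
Original string S is at sorted index 2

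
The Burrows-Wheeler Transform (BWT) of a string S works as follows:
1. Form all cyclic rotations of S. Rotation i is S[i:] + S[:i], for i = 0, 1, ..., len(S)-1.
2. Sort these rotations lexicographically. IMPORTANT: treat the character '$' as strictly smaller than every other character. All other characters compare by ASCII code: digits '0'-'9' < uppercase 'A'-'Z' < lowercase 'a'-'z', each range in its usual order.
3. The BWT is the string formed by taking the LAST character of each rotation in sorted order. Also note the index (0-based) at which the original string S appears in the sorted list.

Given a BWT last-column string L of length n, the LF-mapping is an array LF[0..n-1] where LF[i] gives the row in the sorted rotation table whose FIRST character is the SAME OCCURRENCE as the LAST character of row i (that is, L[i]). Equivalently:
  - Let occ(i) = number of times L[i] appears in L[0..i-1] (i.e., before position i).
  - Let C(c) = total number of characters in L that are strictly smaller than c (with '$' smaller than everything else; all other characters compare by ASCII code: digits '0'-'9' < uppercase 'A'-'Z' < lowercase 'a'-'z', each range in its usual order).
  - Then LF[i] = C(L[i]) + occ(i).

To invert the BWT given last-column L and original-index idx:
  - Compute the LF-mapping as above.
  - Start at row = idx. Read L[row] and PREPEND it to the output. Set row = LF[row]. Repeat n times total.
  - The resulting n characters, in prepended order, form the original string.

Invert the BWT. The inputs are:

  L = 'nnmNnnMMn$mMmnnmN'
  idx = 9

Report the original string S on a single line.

Answer: mnnNnnmnNMnMmMmn$

Derivation:
LF mapping: 10 11 6 4 12 13 1 2 14 0 7 3 8 15 16 9 5
Walk LF starting at row 9, prepending L[row]:
  step 1: row=9, L[9]='$', prepend. Next row=LF[9]=0
  step 2: row=0, L[0]='n', prepend. Next row=LF[0]=10
  step 3: row=10, L[10]='m', prepend. Next row=LF[10]=7
  step 4: row=7, L[7]='M', prepend. Next row=LF[7]=2
  step 5: row=2, L[2]='m', prepend. Next row=LF[2]=6
  step 6: row=6, L[6]='M', prepend. Next row=LF[6]=1
  step 7: row=1, L[1]='n', prepend. Next row=LF[1]=11
  step 8: row=11, L[11]='M', prepend. Next row=LF[11]=3
  step 9: row=3, L[3]='N', prepend. Next row=LF[3]=4
  step 10: row=4, L[4]='n', prepend. Next row=LF[4]=12
  step 11: row=12, L[12]='m', prepend. Next row=LF[12]=8
  step 12: row=8, L[8]='n', prepend. Next row=LF[8]=14
  step 13: row=14, L[14]='n', prepend. Next row=LF[14]=16
  step 14: row=16, L[16]='N', prepend. Next row=LF[16]=5
  step 15: row=5, L[5]='n', prepend. Next row=LF[5]=13
  step 16: row=13, L[13]='n', prepend. Next row=LF[13]=15
  step 17: row=15, L[15]='m', prepend. Next row=LF[15]=9
Reversed output: mnnNnnmnNMnMmMmn$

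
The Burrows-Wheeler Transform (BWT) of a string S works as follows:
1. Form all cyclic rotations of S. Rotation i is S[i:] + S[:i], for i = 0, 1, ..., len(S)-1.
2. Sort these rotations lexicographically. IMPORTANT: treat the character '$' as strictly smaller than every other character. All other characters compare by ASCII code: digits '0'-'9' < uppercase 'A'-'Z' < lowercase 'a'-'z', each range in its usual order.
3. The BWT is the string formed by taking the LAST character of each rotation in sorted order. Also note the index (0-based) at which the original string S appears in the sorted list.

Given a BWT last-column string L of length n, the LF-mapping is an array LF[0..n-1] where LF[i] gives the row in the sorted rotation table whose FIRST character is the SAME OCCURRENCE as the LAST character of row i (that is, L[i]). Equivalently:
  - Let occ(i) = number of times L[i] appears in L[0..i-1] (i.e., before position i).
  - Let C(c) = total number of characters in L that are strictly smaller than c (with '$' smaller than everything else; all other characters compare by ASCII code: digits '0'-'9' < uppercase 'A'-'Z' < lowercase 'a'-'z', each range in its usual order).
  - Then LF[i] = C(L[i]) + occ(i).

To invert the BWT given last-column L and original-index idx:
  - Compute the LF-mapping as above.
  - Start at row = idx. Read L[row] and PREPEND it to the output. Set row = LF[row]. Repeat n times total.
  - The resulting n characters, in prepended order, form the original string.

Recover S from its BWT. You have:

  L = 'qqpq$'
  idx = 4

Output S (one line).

Answer: qqpq$

Derivation:
LF mapping: 2 3 1 4 0
Walk LF starting at row 4, prepending L[row]:
  step 1: row=4, L[4]='$', prepend. Next row=LF[4]=0
  step 2: row=0, L[0]='q', prepend. Next row=LF[0]=2
  step 3: row=2, L[2]='p', prepend. Next row=LF[2]=1
  step 4: row=1, L[1]='q', prepend. Next row=LF[1]=3
  step 5: row=3, L[3]='q', prepend. Next row=LF[3]=4
Reversed output: qqpq$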